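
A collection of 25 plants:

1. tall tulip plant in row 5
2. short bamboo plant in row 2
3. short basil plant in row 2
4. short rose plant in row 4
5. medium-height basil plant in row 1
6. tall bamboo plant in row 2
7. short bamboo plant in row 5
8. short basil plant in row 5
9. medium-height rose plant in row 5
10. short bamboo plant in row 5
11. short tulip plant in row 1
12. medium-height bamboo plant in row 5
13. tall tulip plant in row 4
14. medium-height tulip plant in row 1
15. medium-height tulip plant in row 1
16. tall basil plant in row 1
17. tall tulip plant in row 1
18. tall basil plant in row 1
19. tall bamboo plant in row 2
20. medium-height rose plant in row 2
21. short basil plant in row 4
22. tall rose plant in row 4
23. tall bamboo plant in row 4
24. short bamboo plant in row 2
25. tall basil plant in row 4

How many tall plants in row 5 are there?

1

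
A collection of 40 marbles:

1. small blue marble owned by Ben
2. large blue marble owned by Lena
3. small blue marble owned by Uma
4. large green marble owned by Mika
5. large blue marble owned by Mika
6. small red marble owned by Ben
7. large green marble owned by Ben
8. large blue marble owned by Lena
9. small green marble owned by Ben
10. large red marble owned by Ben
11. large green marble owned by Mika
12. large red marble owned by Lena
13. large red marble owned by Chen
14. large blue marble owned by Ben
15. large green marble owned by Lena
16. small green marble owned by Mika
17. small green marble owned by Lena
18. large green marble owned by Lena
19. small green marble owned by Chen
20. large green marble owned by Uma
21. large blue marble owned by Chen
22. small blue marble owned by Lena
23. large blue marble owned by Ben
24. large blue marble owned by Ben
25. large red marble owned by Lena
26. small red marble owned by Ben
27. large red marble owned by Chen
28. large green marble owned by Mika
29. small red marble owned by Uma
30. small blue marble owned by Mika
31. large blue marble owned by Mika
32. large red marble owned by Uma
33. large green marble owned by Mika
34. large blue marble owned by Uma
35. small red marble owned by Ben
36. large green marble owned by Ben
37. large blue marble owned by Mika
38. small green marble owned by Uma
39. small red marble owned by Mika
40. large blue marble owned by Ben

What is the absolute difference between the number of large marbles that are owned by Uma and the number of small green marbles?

2

large marbles owned by Uma: 3. small green marbles: 5.
|3 − 5| = 5 − 3 = 2.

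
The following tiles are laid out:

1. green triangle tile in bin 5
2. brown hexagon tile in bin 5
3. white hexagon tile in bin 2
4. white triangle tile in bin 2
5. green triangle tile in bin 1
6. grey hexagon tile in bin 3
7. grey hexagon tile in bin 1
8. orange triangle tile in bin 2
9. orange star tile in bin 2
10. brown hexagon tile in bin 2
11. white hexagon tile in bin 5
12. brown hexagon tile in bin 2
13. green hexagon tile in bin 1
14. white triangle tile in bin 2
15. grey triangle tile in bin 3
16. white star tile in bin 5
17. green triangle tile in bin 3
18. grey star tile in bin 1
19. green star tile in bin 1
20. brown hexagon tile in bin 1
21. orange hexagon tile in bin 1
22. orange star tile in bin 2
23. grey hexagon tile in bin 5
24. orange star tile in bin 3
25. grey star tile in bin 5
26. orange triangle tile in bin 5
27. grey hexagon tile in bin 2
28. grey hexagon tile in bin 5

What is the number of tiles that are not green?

Total tiles: 28; with the excluded value: 5; remaining 28 − 5 = 23.

23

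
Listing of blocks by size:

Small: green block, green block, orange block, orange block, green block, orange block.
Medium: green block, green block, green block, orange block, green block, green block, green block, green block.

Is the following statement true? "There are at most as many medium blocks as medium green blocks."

False

|medium blocks| = 8.
|medium green blocks| = 7.
The claim requires 8 ≤ 7, which does not hold.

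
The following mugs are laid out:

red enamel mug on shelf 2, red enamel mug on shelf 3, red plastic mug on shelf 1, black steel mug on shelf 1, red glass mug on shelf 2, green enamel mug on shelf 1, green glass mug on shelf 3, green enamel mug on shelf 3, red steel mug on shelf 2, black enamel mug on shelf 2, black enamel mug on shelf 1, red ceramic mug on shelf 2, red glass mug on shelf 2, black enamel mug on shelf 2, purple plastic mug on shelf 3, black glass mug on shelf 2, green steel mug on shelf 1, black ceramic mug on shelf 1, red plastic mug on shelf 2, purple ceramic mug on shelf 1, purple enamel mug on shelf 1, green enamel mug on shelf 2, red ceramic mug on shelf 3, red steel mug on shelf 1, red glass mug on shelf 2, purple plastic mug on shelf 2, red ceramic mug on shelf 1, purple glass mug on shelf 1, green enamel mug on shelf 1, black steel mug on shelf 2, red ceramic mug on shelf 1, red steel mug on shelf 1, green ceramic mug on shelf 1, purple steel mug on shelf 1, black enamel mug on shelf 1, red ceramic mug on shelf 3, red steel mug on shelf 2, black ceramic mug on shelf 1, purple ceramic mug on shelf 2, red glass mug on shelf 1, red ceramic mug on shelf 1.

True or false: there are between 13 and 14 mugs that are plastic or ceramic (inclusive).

mugs that are plastic or ceramic: 15.
The claim requires 13 ≤ 15 ≤ 14, which does not hold.

False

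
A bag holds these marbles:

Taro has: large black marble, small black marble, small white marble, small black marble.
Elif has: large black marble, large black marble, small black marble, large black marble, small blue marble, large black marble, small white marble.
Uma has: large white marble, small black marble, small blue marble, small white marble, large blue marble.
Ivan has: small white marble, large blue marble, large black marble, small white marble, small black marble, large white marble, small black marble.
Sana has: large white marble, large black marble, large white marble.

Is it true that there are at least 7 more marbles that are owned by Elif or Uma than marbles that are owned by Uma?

|marbles owned by Elif or Uma| = 12.
|marbles owned by Uma| = 5.
The claim requires 12 − 5 = 7 ≥ 7, which holds.

True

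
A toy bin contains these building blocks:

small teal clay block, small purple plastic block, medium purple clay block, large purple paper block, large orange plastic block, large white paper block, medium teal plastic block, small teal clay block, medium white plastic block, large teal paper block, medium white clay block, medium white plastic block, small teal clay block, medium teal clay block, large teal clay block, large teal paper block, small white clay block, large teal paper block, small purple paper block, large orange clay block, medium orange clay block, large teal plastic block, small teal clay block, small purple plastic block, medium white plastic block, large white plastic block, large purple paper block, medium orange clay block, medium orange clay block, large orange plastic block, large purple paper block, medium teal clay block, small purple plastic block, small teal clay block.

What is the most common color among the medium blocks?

Counts by color (restricted to medium blocks): white 4, teal 3, orange 3, purple 1.
The maximum is 4, held uniquely by white.

white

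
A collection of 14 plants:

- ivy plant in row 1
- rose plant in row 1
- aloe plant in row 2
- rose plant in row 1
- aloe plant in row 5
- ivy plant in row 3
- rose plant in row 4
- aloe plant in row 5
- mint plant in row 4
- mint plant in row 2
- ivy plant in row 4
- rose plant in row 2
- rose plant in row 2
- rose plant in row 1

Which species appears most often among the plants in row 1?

Counts by species (restricted to plants in row 1): rose 3, ivy 1.
The maximum is 3, held uniquely by rose.

rose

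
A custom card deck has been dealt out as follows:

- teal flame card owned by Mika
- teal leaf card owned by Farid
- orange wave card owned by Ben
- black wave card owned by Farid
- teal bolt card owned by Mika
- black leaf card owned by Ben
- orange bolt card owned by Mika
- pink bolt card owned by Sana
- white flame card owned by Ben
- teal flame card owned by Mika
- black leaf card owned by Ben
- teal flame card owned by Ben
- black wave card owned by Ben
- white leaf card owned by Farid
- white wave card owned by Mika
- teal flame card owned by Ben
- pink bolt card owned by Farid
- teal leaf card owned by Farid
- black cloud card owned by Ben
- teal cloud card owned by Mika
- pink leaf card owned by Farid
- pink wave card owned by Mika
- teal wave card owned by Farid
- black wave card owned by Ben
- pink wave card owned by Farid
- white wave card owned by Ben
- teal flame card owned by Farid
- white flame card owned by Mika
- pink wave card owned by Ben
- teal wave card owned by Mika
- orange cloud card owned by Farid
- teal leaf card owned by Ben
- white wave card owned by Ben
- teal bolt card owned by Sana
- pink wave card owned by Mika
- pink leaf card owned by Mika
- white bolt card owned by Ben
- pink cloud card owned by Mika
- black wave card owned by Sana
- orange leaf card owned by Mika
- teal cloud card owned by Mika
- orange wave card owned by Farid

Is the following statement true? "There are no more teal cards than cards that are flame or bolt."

There are 14 teal cards.
There are 13 cards that are flame or bolt.
The claim requires 14 ≤ 13, which does not hold.

False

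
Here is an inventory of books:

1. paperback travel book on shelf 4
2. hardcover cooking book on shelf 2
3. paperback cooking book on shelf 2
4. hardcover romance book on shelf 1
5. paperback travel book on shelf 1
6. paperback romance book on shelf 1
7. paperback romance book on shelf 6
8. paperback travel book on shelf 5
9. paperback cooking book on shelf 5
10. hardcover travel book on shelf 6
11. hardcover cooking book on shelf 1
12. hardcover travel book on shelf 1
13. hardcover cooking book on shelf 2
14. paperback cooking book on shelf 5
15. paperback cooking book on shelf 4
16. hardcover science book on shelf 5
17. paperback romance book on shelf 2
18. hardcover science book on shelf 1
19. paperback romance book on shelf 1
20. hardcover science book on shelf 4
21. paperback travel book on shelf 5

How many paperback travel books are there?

4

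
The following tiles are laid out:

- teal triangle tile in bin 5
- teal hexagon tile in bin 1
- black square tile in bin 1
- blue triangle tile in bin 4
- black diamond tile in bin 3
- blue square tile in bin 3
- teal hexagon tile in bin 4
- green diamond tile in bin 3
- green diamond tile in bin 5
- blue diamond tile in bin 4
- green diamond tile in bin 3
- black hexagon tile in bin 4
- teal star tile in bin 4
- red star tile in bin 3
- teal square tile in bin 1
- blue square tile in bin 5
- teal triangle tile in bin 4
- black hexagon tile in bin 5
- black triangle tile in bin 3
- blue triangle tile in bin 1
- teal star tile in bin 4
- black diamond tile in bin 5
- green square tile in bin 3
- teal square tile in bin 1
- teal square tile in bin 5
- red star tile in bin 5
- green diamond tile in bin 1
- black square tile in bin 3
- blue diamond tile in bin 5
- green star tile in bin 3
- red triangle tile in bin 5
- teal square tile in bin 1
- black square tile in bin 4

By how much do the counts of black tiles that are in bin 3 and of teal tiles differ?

7

black tiles in bin 3: 3. teal tiles: 10.
|3 − 10| = 10 − 3 = 7.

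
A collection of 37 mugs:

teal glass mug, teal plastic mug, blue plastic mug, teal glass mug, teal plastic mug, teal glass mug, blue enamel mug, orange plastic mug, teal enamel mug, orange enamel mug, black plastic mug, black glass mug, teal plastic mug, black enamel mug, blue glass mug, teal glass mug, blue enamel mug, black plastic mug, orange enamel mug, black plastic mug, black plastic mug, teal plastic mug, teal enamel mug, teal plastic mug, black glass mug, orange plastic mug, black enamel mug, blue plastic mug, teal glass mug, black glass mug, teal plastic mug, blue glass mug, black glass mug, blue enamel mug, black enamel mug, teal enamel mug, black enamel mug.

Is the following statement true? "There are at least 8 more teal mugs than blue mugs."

False

|teal mugs| = 14.
|blue mugs| = 7.
The claim requires 14 − 7 = 7 ≥ 8, which does not hold.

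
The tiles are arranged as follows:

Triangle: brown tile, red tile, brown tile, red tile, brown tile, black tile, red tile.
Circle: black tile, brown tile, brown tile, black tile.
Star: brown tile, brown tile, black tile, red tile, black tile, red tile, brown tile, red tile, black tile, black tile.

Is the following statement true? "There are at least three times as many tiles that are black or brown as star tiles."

False

tiles that are black or brown: 15.
star tiles: 10.
The claim requires 15 ≥ 3 × 10 = 30, which does not hold.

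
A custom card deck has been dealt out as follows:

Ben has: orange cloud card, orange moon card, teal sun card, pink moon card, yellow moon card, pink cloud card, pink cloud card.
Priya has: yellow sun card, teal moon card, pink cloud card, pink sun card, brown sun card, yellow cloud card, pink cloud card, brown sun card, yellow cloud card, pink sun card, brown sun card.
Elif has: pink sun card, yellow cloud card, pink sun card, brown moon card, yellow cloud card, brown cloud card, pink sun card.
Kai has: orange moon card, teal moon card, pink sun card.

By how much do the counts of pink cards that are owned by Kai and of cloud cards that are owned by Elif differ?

pink cards owned by Kai: 1. cloud cards owned by Elif: 3.
|1 − 3| = 3 − 1 = 2.

2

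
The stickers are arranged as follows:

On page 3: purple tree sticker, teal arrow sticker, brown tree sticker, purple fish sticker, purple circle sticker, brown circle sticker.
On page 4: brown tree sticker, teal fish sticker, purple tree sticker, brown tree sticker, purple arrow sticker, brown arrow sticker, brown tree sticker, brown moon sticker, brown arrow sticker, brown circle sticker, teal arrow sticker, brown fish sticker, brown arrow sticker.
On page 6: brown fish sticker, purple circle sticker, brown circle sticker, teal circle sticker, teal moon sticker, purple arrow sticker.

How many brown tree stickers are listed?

4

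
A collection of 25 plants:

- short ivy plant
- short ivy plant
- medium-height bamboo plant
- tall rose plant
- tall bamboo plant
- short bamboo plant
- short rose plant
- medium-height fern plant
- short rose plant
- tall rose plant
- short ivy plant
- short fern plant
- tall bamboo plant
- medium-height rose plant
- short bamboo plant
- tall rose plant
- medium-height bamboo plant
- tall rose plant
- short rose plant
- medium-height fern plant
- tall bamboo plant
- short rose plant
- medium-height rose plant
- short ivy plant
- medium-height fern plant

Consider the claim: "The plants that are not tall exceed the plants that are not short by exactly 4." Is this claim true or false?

There are 18 plants that are not tall.
There are 14 plants that are not short.
The claim requires 18 − 14 (= 4) to equal 4, which holds.

True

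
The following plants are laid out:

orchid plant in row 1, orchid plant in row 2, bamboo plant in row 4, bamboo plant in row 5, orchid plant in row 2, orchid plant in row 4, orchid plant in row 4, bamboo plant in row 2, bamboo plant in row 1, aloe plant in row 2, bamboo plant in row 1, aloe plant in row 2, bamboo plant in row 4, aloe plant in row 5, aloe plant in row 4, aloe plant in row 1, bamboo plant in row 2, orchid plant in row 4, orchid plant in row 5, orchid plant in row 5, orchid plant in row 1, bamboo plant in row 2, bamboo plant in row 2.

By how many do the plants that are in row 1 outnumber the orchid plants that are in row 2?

plants in row 1: 5.
orchid plants in row 2: 2.
5 − 2 = 3.

3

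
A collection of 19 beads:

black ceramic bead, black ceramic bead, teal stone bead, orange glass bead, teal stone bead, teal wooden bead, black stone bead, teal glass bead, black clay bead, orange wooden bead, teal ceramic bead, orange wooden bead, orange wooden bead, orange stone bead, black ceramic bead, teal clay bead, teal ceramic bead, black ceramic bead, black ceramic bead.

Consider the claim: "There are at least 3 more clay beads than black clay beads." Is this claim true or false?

|clay beads| = 2.
|black clay beads| = 1.
The claim requires 2 − 1 = 1 ≥ 3, which does not hold.

False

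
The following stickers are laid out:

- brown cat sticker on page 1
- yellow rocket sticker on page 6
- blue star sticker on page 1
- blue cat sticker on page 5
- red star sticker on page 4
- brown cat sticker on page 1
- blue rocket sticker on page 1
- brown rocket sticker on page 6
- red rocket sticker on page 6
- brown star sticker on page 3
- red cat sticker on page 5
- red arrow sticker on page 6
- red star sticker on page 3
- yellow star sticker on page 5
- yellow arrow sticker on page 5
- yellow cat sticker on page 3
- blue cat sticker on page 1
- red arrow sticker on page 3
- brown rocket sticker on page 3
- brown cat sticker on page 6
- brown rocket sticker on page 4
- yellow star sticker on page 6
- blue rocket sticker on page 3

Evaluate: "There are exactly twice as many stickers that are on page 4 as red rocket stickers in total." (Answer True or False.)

|stickers on page 4| = 2.
|red rocket stickers| = 1.
The claim requires 2 = 2 × 1 = 2, which holds.

True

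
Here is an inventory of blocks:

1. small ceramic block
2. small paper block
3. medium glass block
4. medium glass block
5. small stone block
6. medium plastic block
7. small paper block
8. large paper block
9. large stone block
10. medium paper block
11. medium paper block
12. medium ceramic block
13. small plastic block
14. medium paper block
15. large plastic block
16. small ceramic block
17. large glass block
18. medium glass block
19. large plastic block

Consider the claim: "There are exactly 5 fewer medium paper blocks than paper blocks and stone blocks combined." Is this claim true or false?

|medium paper blocks| = 3.
paper blocks: 6; stone blocks: 2; combined: 6 + 2 = 8.
The claim requires 8 − 3 (= 5) to equal 5, which holds.

True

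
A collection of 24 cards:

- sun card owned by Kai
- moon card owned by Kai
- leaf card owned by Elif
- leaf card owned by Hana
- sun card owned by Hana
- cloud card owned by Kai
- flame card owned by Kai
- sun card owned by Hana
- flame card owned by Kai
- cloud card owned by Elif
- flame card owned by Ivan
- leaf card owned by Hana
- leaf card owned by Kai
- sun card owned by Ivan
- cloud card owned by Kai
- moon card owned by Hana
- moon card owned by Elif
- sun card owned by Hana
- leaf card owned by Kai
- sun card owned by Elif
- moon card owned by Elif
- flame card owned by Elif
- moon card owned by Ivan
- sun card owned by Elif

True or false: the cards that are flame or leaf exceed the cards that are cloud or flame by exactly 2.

True

There are 9 cards that are flame or leaf.
There are 7 cards that are cloud or flame.
The claim requires 9 − 7 (= 2) to equal 2, which holds.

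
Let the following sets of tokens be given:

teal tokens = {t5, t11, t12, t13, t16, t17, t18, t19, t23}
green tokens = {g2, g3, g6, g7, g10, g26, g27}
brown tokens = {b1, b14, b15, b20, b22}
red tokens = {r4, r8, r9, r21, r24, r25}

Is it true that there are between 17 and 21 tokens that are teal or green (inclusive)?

False

|tokens that are teal or green| = 16.
The claim requires 17 ≤ 16 ≤ 21, which does not hold.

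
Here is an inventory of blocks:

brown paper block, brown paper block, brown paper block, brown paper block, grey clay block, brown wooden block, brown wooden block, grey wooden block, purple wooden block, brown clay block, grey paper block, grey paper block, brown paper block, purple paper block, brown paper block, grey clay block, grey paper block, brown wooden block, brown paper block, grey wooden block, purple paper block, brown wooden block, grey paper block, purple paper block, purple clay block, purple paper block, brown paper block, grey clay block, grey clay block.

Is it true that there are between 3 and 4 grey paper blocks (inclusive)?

grey paper blocks: 4.
The claim requires 3 ≤ 4 ≤ 4, which holds.

True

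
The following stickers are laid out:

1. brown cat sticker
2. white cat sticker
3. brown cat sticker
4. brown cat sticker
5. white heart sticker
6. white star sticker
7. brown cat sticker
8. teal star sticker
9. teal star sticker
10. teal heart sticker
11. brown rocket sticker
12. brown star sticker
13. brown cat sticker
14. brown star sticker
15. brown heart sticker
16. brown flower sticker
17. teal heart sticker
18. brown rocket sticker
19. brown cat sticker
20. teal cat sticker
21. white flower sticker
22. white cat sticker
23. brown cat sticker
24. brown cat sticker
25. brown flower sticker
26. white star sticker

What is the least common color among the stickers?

teal

Counts by color: brown 15, white 6, teal 5.
The minimum is 5, held uniquely by teal.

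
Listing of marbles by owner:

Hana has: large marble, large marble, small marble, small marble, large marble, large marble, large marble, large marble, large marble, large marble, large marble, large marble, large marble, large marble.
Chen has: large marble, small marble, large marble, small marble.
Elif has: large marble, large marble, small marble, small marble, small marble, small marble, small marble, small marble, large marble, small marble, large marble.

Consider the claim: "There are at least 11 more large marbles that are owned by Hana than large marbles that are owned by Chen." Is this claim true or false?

large marbles owned by Hana: 12.
large marbles owned by Chen: 2.
The claim requires 12 − 2 = 10 ≥ 11, which does not hold.

False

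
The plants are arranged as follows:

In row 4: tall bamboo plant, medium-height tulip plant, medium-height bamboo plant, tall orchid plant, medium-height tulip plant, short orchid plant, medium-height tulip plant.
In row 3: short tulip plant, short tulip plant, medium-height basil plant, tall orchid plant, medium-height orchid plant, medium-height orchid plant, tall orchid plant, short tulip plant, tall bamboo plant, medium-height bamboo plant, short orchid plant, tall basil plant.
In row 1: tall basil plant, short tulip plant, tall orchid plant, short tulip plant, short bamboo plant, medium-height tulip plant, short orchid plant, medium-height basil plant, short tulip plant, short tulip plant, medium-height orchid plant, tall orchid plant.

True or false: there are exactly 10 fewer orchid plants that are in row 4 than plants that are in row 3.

There are 2 orchid plants in row 4.
There are 12 plants in row 3.
The claim requires 12 − 2 (= 10) to equal 10, which holds.

True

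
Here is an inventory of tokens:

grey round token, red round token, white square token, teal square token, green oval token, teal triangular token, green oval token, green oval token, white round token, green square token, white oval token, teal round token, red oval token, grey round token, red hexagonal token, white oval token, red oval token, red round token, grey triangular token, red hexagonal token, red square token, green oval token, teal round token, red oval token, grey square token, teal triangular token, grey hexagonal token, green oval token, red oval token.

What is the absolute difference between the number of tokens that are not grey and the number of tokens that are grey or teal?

tokens that are not grey: 24. tokens that are grey or teal: 10.
|24 − 10| = 24 − 10 = 14.

14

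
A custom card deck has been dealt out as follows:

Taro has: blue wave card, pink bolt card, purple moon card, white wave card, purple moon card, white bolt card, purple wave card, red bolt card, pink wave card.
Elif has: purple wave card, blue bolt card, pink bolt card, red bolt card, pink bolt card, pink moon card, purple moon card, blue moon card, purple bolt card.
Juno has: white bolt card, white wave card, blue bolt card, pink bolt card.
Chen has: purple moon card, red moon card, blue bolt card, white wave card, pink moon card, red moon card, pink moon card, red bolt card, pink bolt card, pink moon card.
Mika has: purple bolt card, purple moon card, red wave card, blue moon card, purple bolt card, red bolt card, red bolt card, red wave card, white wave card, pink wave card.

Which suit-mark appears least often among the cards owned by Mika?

moon

Counts by suit-mark (restricted to cards owned by Mika): bolt 4, wave 4, moon 2.
The minimum is 2, held uniquely by moon.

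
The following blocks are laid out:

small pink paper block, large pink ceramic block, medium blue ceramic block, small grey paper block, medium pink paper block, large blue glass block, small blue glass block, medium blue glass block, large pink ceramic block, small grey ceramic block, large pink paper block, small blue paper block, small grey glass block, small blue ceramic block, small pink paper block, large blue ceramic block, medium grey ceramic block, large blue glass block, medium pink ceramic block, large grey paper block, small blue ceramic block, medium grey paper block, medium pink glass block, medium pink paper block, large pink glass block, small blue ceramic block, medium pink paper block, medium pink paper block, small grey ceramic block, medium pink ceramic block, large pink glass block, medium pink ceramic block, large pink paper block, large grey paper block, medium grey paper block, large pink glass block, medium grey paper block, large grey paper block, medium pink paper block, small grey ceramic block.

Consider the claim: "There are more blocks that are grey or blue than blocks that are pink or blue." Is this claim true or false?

False

There are 22 blocks that are grey or blue.
There are 28 blocks that are pink or blue.
The claim requires 22 > 28, which does not hold.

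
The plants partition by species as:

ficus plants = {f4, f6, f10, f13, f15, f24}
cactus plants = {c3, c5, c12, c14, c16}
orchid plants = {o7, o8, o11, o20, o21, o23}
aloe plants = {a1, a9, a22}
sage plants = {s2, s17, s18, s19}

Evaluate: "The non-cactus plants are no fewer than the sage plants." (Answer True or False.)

non-cactus plants: 19.
sage plants: 4.
The claim requires 19 ≥ 4, which holds.

True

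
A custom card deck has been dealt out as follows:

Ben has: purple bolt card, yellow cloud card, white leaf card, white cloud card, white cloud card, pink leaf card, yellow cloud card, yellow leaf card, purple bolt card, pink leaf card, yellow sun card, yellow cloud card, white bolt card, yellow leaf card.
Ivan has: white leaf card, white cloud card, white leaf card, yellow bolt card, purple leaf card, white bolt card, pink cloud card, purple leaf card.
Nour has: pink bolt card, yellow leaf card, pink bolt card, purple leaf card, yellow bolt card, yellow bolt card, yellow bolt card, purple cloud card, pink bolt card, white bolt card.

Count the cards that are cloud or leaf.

19

cloud: 8; leaf: 11; together 8 + 11 = 19.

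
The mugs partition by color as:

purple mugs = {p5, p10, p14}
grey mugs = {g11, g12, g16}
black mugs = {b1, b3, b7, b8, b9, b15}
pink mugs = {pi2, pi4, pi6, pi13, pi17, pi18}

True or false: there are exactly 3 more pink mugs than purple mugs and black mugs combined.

|pink mugs| = 6.
purple mugs: 3; black mugs: 6; combined: 3 + 6 = 9.
The claim requires 6 − 9 (= -3) to equal 3, which does not hold.

False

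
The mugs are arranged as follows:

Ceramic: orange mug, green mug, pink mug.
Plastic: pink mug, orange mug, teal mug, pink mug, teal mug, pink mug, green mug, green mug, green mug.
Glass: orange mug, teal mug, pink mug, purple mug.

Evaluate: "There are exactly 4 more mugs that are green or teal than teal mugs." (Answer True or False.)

True

mugs that are green or teal: 7.
teal mugs: 3.
The claim requires 7 − 3 (= 4) to equal 4, which holds.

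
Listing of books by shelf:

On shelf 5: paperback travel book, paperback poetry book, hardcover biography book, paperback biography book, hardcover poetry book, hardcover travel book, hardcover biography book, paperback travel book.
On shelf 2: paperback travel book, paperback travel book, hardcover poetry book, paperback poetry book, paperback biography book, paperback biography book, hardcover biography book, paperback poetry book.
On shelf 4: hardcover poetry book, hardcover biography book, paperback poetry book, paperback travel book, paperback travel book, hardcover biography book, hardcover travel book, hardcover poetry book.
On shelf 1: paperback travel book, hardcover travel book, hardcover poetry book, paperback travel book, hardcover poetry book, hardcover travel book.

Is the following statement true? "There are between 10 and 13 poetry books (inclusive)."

True

|poetry books| = 10.
The claim requires 10 ≤ 10 ≤ 13, which holds.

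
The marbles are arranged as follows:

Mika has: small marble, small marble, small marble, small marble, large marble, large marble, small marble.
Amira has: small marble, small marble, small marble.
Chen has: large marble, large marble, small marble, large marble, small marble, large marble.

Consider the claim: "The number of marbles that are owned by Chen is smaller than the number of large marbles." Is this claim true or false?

marbles owned by Chen: 6.
large marbles: 6.
The claim requires 6 < 6, which does not hold.

False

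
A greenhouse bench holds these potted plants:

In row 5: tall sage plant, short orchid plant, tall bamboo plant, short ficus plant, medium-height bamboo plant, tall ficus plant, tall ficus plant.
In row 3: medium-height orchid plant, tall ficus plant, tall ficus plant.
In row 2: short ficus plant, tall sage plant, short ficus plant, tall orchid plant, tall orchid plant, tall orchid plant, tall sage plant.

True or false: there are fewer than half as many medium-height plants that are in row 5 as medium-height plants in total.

False

There is 1 medium-height plant in row 5.
There are 2 medium-height plants.
The claim requires 2 × 1 = 2 < 2, which does not hold.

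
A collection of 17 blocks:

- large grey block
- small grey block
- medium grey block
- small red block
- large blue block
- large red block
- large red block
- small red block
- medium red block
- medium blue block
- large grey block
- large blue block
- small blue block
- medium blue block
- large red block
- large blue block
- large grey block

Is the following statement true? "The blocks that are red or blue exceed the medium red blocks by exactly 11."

True

There are 12 blocks that are red or blue.
There is 1 medium red block.
The claim requires 12 − 1 (= 11) to equal 11, which holds.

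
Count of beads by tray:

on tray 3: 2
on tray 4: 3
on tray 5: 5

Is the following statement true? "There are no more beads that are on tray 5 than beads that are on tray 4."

|beads on tray 5| = 5.
|beads on tray 4| = 3.
The claim requires 5 ≤ 3, which does not hold.

False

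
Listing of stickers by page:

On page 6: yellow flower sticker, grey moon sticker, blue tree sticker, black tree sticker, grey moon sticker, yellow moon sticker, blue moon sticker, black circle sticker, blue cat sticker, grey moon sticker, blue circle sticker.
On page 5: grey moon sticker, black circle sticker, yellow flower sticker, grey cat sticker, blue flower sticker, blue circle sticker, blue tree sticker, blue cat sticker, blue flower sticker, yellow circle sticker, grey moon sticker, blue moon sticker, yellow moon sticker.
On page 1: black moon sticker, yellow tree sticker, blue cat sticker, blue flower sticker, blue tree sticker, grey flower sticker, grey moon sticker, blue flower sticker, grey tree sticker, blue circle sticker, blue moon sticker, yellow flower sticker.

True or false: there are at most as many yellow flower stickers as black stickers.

True

yellow flower stickers: 3.
black stickers: 4.
The claim requires 3 ≤ 4, which holds.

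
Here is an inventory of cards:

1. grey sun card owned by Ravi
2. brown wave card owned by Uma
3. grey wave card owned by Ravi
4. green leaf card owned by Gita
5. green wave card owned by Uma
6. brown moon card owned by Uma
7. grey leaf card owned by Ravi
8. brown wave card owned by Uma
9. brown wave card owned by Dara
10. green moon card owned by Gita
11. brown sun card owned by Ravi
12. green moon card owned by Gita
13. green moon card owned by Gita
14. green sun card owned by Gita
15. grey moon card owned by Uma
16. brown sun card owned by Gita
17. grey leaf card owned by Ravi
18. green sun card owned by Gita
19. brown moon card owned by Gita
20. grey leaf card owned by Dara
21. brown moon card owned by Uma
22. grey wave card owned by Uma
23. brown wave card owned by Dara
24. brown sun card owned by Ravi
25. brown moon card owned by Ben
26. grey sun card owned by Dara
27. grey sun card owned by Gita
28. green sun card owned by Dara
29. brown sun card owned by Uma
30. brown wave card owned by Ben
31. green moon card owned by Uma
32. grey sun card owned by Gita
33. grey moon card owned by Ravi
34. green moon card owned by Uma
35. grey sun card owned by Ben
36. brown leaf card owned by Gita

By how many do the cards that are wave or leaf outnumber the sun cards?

cards that are wave or leaf: 13.
sun cards: 12.
13 − 12 = 1.

1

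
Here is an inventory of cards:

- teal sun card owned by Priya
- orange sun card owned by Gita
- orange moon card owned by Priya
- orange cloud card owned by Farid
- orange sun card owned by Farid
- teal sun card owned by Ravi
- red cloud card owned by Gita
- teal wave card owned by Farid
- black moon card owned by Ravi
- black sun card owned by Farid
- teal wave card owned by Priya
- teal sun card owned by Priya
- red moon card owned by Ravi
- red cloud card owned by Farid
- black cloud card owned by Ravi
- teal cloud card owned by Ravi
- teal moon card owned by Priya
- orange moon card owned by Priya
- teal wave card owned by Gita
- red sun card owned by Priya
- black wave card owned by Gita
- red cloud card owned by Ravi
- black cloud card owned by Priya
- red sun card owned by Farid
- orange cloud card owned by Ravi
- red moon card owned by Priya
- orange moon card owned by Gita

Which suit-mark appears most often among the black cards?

cloud

Counts by suit-mark (restricted to black cards): cloud 2, moon 1, sun 1, wave 1.
The maximum is 2, held uniquely by cloud.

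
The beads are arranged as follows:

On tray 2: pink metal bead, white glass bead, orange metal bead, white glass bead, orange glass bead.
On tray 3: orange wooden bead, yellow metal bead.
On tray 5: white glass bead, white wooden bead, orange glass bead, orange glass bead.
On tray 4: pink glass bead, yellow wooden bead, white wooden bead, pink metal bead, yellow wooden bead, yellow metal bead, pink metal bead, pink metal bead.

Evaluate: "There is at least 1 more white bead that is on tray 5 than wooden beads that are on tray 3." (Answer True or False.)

There are 2 white beads on tray 5.
There is 1 wooden bead on tray 3.
The claim requires 2 − 1 = 1 ≥ 1, which holds.

True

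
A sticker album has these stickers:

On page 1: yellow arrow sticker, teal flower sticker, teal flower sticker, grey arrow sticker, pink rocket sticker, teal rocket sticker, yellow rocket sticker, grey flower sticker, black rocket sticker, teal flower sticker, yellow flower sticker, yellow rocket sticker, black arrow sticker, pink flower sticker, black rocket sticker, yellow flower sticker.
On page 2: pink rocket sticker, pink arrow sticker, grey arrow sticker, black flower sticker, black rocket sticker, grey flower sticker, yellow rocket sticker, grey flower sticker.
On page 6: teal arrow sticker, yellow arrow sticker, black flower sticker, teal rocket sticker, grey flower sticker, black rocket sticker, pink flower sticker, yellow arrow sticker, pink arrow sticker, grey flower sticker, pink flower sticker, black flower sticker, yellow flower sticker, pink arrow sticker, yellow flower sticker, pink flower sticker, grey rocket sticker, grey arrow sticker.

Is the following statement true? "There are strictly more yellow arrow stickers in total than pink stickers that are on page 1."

There are 3 yellow arrow stickers.
There are 2 pink stickers on page 1.
The claim requires 3 > 2, which holds.

True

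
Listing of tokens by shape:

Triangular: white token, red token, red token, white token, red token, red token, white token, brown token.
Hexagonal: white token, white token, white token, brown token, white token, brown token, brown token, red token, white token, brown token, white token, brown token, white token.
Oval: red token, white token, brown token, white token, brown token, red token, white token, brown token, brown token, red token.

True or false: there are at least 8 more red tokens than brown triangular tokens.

There are 8 red tokens.
There is 1 brown triangular token.
The claim requires 8 − 1 = 7 ≥ 8, which does not hold.

False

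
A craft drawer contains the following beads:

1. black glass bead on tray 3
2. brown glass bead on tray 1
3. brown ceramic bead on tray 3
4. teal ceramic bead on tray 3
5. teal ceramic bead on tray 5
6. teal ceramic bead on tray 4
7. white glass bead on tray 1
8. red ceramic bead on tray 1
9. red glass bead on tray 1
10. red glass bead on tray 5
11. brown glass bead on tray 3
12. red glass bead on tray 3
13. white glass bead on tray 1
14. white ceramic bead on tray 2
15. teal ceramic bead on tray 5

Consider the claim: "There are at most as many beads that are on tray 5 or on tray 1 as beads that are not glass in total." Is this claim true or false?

There are 8 beads on tray 5 or on tray 1.
There are 7 beads that are not glass.
The claim requires 8 ≤ 7, which does not hold.

False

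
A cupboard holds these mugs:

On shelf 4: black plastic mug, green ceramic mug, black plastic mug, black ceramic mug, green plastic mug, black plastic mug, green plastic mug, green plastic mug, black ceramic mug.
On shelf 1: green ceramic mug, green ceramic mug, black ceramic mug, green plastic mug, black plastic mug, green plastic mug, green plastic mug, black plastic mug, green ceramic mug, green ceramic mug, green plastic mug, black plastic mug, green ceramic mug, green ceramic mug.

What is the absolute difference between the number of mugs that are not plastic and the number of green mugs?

mugs that are not plastic: 10. green mugs: 14.
|10 − 14| = 14 − 10 = 4.

4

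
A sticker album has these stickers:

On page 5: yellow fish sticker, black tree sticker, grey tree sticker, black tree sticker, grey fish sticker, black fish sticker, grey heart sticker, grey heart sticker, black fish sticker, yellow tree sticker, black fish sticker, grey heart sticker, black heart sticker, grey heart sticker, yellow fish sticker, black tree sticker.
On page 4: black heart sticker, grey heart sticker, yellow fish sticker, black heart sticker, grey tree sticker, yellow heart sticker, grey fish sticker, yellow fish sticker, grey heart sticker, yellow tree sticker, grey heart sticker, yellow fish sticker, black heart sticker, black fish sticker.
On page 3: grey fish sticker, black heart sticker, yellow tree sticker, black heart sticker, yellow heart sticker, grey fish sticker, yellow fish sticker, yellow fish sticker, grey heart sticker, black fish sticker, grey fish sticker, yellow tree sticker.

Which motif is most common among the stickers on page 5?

fish

Counts by motif (restricted to stickers on page 5): fish 6, tree 5, heart 5.
The maximum is 6, held uniquely by fish.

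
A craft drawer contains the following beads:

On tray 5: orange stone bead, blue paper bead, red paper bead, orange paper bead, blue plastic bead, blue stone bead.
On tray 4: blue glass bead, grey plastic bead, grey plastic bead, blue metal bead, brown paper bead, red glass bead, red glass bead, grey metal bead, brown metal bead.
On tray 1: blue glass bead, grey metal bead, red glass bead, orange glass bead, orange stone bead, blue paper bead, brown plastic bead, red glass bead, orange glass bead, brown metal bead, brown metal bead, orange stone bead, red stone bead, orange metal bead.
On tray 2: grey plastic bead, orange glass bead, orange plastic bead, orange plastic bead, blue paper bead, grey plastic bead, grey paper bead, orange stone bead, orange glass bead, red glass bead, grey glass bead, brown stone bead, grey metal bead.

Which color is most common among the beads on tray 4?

Counts by color (restricted to beads on tray 4): grey 3, red 2, blue 2, brown 2.
The maximum is 3, held uniquely by grey.

grey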